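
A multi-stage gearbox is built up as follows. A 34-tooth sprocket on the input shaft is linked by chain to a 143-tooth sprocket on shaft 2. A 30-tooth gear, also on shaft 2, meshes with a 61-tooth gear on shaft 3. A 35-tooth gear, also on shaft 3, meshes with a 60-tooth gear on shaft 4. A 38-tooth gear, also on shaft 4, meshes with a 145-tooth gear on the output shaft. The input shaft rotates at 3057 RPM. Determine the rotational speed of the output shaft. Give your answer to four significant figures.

chain 143/34 = 4.2059 → 3057/4.2059 = 726.84 RPM
gear mesh 61/30 = 2.0333 → 726.84/2.0333 = 357.46 RPM
gear mesh 60/35 = 1.7143 → 357.46/1.7143 = 208.52 RPM
gear mesh 145/38 = 3.8158 → 208.52/3.8158 = 54.646 RPM

54.65 RPM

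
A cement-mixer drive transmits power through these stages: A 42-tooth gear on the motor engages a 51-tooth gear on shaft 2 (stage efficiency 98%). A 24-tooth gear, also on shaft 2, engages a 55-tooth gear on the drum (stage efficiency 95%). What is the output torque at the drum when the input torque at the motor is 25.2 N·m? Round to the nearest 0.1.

65.3 N·m

Gear mesh: ratio = 51/42 = 1.2143; torque at shaft 2 = 25.2 × 1.2143 × 0.98 = 29.988 N·m.
Gear mesh: ratio = 55/24 = 2.2917; torque at the drum = 29.988 × 2.2917 × 0.95 = 65.286 N·m.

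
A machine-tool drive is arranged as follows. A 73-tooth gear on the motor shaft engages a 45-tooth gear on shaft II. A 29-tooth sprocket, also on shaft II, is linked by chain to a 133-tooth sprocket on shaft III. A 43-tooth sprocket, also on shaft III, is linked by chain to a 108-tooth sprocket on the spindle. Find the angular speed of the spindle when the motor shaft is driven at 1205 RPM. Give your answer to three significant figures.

170 RPM

Gear mesh: ratio = 45/73 = 0.61644, so shaft II turns at 1205 / 0.61644 = 1954.8 RPM.
Chain: ratio = 133/29 = 4.5862, so shaft III turns at 1954.8 / 4.5862 = 426.23 RPM.
Chain: ratio = 108/43 = 2.5116, so the spindle turns at 426.23 / 2.5116 = 169.7 RPM.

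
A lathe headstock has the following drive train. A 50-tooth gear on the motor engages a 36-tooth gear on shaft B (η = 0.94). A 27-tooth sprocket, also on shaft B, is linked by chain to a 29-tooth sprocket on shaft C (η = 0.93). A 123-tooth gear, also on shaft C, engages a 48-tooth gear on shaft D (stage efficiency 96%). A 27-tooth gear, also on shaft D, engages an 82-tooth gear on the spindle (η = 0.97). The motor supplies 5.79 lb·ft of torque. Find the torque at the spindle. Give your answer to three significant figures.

gear mesh 36/50 = 0.72 → τ = 5.79·0.72·0.94 = 3.9187 lb·ft
chain 29/27 = 1.0741 → τ = 3.9187·1.0741·0.93 = 3.9143 lb·ft
gear mesh 48/123 = 0.39024 → τ = 3.9143·0.39024·0.96 = 1.4664 lb·ft
gear mesh 82/27 = 3.037 → τ = 1.4664·3.037·0.97 = 4.32 lb·ft

4.32 lb·ft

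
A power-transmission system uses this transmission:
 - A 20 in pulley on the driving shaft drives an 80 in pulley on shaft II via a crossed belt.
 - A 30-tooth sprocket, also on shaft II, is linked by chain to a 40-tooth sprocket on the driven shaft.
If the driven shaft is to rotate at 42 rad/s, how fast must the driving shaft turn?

224 rad/s

Overall ratio R = 4 × 1.3333 = 5.3333.
Required input speed = output speed × R = 42 × 5.3333 = 224 rad/s.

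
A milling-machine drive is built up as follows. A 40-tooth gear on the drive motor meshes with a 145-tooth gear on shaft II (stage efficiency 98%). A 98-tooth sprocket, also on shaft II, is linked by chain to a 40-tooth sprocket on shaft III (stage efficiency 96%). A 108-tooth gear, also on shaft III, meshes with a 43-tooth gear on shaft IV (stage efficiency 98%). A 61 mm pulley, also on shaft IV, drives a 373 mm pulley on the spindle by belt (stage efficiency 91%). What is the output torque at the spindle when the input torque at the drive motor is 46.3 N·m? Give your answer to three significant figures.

140 N·m

gear mesh 145/40 = 3.625 → τ = 46.3·3.625·0.98 = 164.48 N·m
chain 40/98 = 0.40816 → τ = 164.48·0.40816·0.96 = 64.45 N·m
gear mesh 43/108 = 0.39815 → τ = 64.45·0.39815·0.98 = 25.147 N·m
belt 373/61 = 6.1148 → τ = 25.147·6.1148·0.91 = 139.93 N·m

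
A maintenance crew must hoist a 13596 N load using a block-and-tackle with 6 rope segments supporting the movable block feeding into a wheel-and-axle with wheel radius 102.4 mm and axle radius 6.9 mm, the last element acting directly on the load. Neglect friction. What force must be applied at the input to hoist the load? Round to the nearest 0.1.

Block-and-tackle MA = number of supporting rope parts = 6.
Wheel-and-axle MA = R/r = 102.4/6.9 = 14.841.
Combined ideal MA = 6 × 14.841 = 89.043.
Effort = load / MA = 13596 / 89.043 = 152.69 N.

152.7 N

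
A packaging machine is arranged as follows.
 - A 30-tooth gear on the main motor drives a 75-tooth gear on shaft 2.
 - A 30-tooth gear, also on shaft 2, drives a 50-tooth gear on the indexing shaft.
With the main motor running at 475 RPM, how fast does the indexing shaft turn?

gear mesh 75/30 = 2.5 → 475/2.5 = 190 RPM
gear mesh 50/30 = 1.6667 → 190/1.6667 = 114 RPM

114 RPM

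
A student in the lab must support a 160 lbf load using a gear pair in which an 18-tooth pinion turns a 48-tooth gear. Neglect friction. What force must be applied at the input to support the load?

60 lbf

Gear pair MA = 48/18 = 2.6667.
Effort = load / MA = 160 / 2.6667 = 60 lbf.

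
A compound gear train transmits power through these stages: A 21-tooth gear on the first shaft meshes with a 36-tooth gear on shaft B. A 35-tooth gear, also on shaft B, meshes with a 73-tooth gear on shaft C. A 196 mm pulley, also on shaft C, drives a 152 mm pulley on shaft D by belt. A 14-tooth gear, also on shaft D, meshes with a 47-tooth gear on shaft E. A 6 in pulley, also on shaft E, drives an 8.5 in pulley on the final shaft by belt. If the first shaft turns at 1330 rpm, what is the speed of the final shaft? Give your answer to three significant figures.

gear mesh 36/21 = 1.7143 → 1330/1.7143 = 775.83 rpm
gear mesh 73/35 = 2.0857 → 775.83/2.0857 = 371.97 rpm
belt 152/196 = 0.77551 → 371.97/0.77551 = 479.65 rpm
gear mesh 47/14 = 3.3571 → 479.65/3.3571 = 142.88 rpm
belt 8.5/6 = 1.4167 → 142.88/1.4167 = 100.85 rpm

101 rpm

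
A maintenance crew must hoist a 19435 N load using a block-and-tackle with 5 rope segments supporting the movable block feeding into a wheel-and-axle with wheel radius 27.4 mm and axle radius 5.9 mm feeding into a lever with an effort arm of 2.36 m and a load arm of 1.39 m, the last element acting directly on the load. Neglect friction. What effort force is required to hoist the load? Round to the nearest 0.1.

Block-and-tackle MA = number of supporting rope parts = 5.
Wheel-and-axle MA = R/r = 27.4/5.9 = 4.6441.
Lever MA = effort arm / load arm = 2.36/1.39 = 1.6978.
Combined ideal MA = 5 × 4.6441 × 1.6978 = 39.424.
Effort = load / MA = 19435 / 39.424 = 492.97 N.

493.0 N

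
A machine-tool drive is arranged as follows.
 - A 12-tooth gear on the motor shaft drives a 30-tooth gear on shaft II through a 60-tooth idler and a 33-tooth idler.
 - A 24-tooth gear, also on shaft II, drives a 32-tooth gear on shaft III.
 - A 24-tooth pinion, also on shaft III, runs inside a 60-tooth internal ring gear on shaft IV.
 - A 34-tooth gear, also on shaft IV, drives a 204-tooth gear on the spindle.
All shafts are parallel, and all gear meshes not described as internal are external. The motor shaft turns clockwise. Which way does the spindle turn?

anticlockwise

the motor shaft → shaft II: driver → idler → idler → driven is 3 external meshes, 3 reversals → CCW.
shaft II → shaft III: external mesh, 1 reversal → CW.
shaft III → shaft IV: internal mesh, same direction → CW.
shaft IV → the spindle: external mesh, 1 reversal → CCW.
5 reversals in total — an odd number — so the spindle turns opposite to the motor shaft.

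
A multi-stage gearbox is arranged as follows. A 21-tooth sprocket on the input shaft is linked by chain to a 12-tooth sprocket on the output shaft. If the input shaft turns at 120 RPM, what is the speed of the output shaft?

Chain: ratio = 12/21 = 0.57143, so the output shaft turns at 120 / 0.57143 = 210 RPM.

210 RPM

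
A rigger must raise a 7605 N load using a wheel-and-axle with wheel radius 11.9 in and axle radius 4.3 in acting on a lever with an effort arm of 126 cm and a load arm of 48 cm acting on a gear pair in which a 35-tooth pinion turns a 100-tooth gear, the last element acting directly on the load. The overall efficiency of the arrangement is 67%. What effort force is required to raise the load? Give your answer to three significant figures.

547 N

Wheel-and-axle MA = R/r = 11.9/4.3 = 2.7674.
Lever MA = effort arm / load arm = 126/48 = 2.625.
Gear pair MA = 100/35 = 2.8571.
Combined ideal MA = 2.7674 × 2.625 × 2.8571 = 20.756.
Actual MA = 20.756 × 0.67 = 13.906.
Effort = load / actual MA = 7605 / 13.906 = 546.87 N.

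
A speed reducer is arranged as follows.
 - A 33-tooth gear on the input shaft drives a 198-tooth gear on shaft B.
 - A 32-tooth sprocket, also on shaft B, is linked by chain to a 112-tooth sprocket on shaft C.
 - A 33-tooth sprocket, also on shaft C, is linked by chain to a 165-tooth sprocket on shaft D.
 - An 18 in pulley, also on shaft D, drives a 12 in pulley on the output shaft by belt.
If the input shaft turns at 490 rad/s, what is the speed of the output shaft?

7 rad/s

Gear mesh: ratio = 198/33 = 6, so shaft B turns at 490 / 6 = 81.667 rad/s.
Chain: ratio = 112/32 = 3.5, so shaft C turns at 81.667 / 3.5 = 23.333 rad/s.
Chain: ratio = 165/33 = 5, so shaft D turns at 23.333 / 5 = 4.6667 rad/s.
Belt: ratio = 12/18 = 0.66667, so the output shaft turns at 4.6667 / 0.66667 = 7 rad/s.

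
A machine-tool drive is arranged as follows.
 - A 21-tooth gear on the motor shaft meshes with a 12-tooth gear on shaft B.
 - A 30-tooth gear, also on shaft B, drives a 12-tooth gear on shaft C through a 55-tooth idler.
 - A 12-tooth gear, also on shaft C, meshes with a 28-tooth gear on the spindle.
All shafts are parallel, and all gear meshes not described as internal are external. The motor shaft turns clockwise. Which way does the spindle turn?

the motor shaft → shaft B: external mesh, 1 reversal → CCW.
shaft B → shaft C: driver → idler → driven is 2 external meshes, 2 reversals → CCW.
shaft C → the spindle: external mesh, 1 reversal → CW.
4 reversals in total — an even number — so the spindle turns the same way as the motor shaft.

clockwise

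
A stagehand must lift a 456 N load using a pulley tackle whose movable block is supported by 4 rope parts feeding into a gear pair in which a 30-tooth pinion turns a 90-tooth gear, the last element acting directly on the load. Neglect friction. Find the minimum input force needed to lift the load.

38 N

Block-and-tackle MA = number of supporting rope parts = 4.
Gear pair MA = 90/30 = 3.
Combined ideal MA = 4 × 3 = 12.
Effort = load / MA = 456 / 12 = 38 N.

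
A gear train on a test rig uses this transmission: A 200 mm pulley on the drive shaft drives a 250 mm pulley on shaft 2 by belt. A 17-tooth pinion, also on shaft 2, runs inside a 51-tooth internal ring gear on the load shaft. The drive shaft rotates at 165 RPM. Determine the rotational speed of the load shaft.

44 RPM

Belt: ratio = 250/200 = 1.25, so shaft 2 turns at 165 / 1.25 = 132 RPM.
Internal gear: ratio = 51/17 = 3, so the load shaft turns at 132 / 3 = 44 RPM.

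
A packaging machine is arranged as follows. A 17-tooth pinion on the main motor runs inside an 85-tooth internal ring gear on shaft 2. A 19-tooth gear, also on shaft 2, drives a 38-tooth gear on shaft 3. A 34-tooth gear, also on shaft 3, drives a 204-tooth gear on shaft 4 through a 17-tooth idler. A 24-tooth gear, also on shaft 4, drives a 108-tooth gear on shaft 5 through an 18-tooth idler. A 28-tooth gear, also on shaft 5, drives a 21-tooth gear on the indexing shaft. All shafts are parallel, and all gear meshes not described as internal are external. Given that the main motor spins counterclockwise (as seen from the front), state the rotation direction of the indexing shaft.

the main motor → shaft 2: internal mesh, same direction → CCW.
shaft 2 → shaft 3: external mesh, 1 reversal → CW.
shaft 3 → shaft 4: driver → idler → driven is 2 external meshes, 2 reversals → CW.
shaft 4 → shaft 5: driver → idler → driven is 2 external meshes, 2 reversals → CW.
shaft 5 → the indexing shaft: external mesh, 1 reversal → CCW.
6 reversals in total — an even number — so the indexing shaft turns the same way as the main motor.

counterclockwise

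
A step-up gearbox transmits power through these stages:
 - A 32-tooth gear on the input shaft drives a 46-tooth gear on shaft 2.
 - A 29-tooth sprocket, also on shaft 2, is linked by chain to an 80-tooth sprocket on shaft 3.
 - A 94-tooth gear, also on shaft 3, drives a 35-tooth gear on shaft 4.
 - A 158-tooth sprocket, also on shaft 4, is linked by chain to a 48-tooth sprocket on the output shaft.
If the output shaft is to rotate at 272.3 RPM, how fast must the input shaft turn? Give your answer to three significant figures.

122 RPM

Overall ratio R = 1.4375 × 2.7586 × 0.37234 × 0.3038 = 0.44856.
Required input speed = output speed × R = 272.3 × 0.44856 = 122.14 RPM.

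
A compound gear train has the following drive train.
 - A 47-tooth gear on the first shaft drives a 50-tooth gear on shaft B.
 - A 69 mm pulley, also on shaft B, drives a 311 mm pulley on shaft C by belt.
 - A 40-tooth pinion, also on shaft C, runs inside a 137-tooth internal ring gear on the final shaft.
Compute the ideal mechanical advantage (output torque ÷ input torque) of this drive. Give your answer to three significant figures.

Each stage contributes driven/driver: gear mesh 50/47 = 1.0638, belt 311/69 = 4.5072, internal gear 137/40 = 3.425.
Overall: 1.0638 × 4.5072 × 3.425 = 16.423.

16.4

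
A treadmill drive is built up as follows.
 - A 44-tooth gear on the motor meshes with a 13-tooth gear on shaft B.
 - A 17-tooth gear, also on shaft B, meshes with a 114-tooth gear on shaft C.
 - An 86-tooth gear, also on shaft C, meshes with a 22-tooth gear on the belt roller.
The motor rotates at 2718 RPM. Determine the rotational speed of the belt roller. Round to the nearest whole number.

gear mesh 13/44 = 0.29545 → 2718/0.29545 = 9199.4 RPM
gear mesh 114/17 = 6.7059 → 9199.4/6.7059 = 1371.8 RPM
gear mesh 22/86 = 0.25581 → 1371.8/0.25581 = 5362.6 RPM

5363 RPM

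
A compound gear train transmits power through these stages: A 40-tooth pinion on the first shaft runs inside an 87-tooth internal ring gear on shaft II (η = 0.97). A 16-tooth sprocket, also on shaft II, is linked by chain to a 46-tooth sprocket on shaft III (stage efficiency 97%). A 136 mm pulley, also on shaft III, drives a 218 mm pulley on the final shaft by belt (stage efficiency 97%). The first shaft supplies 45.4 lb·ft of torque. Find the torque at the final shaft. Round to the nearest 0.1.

internal gear 87/40 = 2.175 → τ = 45.4·2.175·0.97 = 95.783 lb·ft
chain 46/16 = 2.875 → τ = 95.783·2.875·0.97 = 267.11 lb·ft
belt 218/136 = 1.6029 → τ = 267.11·1.6029·0.97 = 415.32 lb·ft

415.3 lb·ft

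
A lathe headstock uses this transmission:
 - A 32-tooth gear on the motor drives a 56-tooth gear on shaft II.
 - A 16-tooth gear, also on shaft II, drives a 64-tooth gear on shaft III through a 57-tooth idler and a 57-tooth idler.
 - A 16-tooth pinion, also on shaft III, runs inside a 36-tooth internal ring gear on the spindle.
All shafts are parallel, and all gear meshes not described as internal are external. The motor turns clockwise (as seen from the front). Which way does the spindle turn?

the motor → shaft II: external mesh, 1 reversal → CCW.
shaft II → shaft III: driver → idler → idler → driven is 3 external meshes, 3 reversals → CW.
shaft III → the spindle: internal mesh, same direction → CW.
4 reversals in total — an even number — so the spindle turns the same way as the motor.

clockwise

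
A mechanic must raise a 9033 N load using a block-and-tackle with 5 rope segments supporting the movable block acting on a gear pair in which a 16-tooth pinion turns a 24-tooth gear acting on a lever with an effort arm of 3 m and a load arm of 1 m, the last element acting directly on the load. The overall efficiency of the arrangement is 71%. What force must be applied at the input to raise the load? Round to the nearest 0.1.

565.4 N

Block-and-tackle MA = number of supporting rope parts = 5.
Gear pair MA = 24/16 = 1.5.
Lever MA = effort arm / load arm = 3/1 = 3.
Combined ideal MA = 5 × 1.5 × 3 = 22.5.
Actual MA = 22.5 × 0.71 = 15.975.
Effort = load / actual MA = 9033 / 15.975 = 565.45 N.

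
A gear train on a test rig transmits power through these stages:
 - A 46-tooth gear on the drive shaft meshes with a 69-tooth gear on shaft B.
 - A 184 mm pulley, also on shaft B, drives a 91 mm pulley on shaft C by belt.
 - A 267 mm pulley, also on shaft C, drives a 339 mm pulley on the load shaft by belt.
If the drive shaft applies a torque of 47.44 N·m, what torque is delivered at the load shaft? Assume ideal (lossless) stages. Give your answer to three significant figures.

Gear mesh: ratio = 69/46 = 1.5; torque at shaft B = 47.44 × 1.5 = 71.16 N·m.
Belt: ratio = 91/184 = 0.49457; torque at shaft C = 71.16 × 0.49457 = 35.193 N·m.
Belt: ratio = 339/267 = 1.2697; torque at the load shaft = 35.193 × 1.2697 = 44.684 N·m.

44.7 N·m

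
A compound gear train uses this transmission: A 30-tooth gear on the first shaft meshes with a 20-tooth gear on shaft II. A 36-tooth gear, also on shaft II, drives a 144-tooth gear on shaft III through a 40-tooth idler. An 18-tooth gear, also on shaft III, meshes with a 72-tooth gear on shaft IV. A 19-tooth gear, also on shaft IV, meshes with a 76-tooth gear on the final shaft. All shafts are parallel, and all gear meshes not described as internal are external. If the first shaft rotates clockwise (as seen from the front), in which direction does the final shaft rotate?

counterclockwise

the first shaft → shaft II: external mesh, 1 reversal → CCW.
shaft II → shaft III: driver → idler → driven is 2 external meshes, 2 reversals → CCW.
shaft III → shaft IV: external mesh, 1 reversal → CW.
shaft IV → the final shaft: external mesh, 1 reversal → CCW.
5 reversals in total — an odd number — so the final shaft turns opposite to the first shaft.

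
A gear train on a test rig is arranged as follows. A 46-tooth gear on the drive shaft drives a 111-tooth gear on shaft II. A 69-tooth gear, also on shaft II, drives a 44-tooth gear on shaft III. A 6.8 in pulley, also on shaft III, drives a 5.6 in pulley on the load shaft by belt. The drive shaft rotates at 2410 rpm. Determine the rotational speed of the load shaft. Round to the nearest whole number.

Gear mesh: ratio = 111/46 = 2.413, so shaft II turns at 2410 / 2.413 = 998.74 rpm.
Gear mesh: ratio = 44/69 = 0.63768, so shaft III turns at 998.74 / 0.63768 = 1566.2 rpm.
Belt: ratio = 5.6/6.8 = 0.82353, so the load shaft turns at 1566.2 / 0.82353 = 1901.8 rpm.

1902 rpm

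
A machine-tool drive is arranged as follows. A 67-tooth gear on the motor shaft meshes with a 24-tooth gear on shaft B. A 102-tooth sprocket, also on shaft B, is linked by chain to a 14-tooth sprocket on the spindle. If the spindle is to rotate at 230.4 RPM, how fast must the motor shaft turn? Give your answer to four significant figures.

11.33 RPM

Overall ratio R = 0.35821 × 0.13725 = 0.049166.
Required input speed = output speed × R = 230.4 × 0.049166 = 11.328 RPM.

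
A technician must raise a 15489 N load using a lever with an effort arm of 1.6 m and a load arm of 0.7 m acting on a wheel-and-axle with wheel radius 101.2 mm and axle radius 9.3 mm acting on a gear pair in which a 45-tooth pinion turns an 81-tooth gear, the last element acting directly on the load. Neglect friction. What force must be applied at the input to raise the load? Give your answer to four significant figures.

346.0 N

Lever MA = effort arm / load arm = 1.6/0.7 = 2.2857.
Wheel-and-axle MA = R/r = 101.2/9.3 = 10.882.
Gear pair MA = 81/45 = 1.8.
Combined ideal MA = 2.2857 × 10.882 × 1.8 = 44.771.
Effort = load / MA = 15489 / 44.771 = 345.96 N.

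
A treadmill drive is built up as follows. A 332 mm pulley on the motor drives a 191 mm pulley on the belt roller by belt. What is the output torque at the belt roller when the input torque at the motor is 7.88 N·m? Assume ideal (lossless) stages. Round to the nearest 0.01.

4.53 N·m

After the belt (191/332): 7.88 × 0.5753 = 4.5334 N·m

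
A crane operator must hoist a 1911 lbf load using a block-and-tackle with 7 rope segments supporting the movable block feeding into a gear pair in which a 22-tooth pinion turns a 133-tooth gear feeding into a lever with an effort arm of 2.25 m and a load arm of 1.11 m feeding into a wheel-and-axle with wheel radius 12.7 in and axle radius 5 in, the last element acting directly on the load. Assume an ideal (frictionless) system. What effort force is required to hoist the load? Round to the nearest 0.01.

8.77 lbf

Block-and-tackle MA = number of supporting rope parts = 7.
Gear pair MA = 133/22 = 6.0455.
Lever MA = effort arm / load arm = 2.25/1.11 = 2.027.
Wheel-and-axle MA = R/r = 12.7/5 = 2.54.
Combined ideal MA = 7 × 6.0455 × 2.027 × 2.54 = 217.88.
Effort = load / MA = 1911 / 217.88 = 8.7708 lbf.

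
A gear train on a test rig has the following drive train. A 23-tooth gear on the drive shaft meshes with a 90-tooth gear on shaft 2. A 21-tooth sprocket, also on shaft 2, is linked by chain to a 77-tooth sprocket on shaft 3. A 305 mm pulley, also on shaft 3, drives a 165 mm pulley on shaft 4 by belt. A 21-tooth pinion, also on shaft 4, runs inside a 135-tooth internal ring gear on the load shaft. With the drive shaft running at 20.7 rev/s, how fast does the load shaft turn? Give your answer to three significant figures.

gear mesh 90/23 = 3.913 → 20.7/3.913 = 5.29 rev/s
chain 77/21 = 3.6667 → 5.29/3.6667 = 1.4427 rev/s
belt 165/305 = 0.54098 → 1.4427/0.54098 = 2.6669 rev/s
internal gear 135/21 = 6.4286 → 2.6669/6.4286 = 0.41484 rev/s

0.415 rev/s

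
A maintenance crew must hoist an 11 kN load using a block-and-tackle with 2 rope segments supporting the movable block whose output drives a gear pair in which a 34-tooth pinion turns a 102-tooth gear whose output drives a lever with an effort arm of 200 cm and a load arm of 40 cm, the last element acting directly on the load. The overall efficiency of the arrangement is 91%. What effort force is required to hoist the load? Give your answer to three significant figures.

0.403 kN

Block-and-tackle MA = number of supporting rope parts = 2.
Gear pair MA = 102/34 = 3.
Lever MA = effort arm / load arm = 200/40 = 5.
Combined ideal MA = 2 × 3 × 5 = 30.
Actual MA = 30 × 0.91 = 27.3.
Effort = load / actual MA = 11 / 27.3 = 0.40293 kN.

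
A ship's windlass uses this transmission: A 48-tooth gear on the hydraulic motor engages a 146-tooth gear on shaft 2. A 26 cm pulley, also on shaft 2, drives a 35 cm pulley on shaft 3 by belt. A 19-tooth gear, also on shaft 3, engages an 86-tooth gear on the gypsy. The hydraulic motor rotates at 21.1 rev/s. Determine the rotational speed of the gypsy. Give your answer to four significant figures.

gear mesh 146/48 = 3.0417 → 21.1/3.0417 = 6.937 rev/s
belt 35/26 = 1.3462 → 6.937/1.3462 = 5.1532 rev/s
gear mesh 86/19 = 4.5263 → 5.1532/4.5263 = 1.1385 rev/s

1.138 rev/s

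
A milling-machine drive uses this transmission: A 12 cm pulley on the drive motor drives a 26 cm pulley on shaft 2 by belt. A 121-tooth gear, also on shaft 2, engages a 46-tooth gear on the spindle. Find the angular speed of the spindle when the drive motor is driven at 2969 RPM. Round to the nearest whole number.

3605 RPM

belt 26/12 = 2.1667 → 2969/2.1667 = 1370.3 RPM
gear mesh 46/121 = 0.38017 → 1370.3/0.38017 = 3604.5 RPM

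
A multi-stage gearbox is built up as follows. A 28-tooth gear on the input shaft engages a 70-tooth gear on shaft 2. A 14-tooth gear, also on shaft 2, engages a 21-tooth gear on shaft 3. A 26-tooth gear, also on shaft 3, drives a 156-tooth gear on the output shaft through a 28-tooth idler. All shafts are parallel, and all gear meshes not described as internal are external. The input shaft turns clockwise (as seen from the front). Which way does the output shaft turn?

the input shaft → shaft 2: external mesh, 1 reversal → CCW.
shaft 2 → shaft 3: external mesh, 1 reversal → CW.
shaft 3 → the output shaft: driver → idler → driven is 2 external meshes, 2 reversals → CW.
4 reversals in total — an even number — so the output shaft turns the same way as the input shaft.

clockwise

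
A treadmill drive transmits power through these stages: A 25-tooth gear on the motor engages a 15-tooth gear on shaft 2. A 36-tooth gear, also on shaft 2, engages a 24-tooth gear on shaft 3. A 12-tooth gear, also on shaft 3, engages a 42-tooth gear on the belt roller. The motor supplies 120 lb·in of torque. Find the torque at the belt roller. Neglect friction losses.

gear mesh 15/25 = 0.6 → τ = 120·0.6 = 72 lb·in
gear mesh 24/36 = 0.66667 → τ = 72·0.66667 = 48 lb·in
gear mesh 42/12 = 3.5 → τ = 48·3.5 = 168 lb·in

168 lb·in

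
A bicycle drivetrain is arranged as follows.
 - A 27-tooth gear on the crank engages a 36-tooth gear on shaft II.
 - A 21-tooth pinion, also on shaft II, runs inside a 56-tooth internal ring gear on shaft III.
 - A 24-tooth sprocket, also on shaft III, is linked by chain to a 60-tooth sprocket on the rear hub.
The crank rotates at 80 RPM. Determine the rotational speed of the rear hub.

the crank → shaft II (gear mesh, 36/27): 80 ÷ 1.3333 = 60 RPM
shaft II → shaft III (internal gear, 56/21): 60 ÷ 2.6667 = 22.5 RPM
shaft III → the rear hub (chain, 60/24): 22.5 ÷ 2.5 = 9 RPM

9 RPM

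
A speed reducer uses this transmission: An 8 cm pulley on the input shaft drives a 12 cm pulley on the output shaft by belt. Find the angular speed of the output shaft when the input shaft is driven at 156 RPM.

104 RPM

the input shaft → the output shaft (belt, 12/8): 156 ÷ 1.5 = 104 RPM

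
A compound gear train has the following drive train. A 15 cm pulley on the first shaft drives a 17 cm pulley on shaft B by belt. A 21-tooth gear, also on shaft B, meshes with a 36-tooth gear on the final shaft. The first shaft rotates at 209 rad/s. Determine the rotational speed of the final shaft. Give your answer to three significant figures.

belt 17/15 = 1.1333 → 209/1.1333 = 184.41 rad/s
gear mesh 36/21 = 1.7143 → 184.41/1.7143 = 107.57 rad/s

108 rad/s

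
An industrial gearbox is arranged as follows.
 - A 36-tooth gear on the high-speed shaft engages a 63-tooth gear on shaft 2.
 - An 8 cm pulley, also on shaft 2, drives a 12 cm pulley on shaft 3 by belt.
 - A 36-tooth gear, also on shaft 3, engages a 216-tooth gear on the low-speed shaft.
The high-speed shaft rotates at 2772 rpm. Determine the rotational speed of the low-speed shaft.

Gear mesh: ratio = 63/36 = 1.75, so shaft 2 turns at 2772 / 1.75 = 1584 rpm.
Belt: ratio = 12/8 = 1.5, so shaft 3 turns at 1584 / 1.5 = 1056 rpm.
Gear mesh: ratio = 216/36 = 6, so the low-speed shaft turns at 1056 / 6 = 176 rpm.

176 rpm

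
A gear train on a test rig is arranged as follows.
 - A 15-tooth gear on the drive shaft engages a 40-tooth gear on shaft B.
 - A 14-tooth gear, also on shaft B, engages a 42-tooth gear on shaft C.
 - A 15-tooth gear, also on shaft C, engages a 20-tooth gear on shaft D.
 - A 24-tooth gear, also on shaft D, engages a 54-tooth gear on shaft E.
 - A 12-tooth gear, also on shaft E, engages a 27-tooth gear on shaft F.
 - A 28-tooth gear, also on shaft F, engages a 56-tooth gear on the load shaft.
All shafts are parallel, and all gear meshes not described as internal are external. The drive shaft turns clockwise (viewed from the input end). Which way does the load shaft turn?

clockwise

the drive shaft → shaft B: external mesh, 1 reversal → CCW.
shaft B → shaft C: external mesh, 1 reversal → CW.
shaft C → shaft D: external mesh, 1 reversal → CCW.
shaft D → shaft E: external mesh, 1 reversal → CW.
shaft E → shaft F: external mesh, 1 reversal → CCW.
shaft F → the load shaft: external mesh, 1 reversal → CW.
6 reversals in total — an even number — so the load shaft turns the same way as the drive shaft.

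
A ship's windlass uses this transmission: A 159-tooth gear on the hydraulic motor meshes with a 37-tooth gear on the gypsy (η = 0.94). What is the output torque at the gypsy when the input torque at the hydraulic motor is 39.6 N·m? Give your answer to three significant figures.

8.66 N·m

After the gear mesh (37/159): 39.6 × 0.2327 × 0.94 = 8.6622 N·m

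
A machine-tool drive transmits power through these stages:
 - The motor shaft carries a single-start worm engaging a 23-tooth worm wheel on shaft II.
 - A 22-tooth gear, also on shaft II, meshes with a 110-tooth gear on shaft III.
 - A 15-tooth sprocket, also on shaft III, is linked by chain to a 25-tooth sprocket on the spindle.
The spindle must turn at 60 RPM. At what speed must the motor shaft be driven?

11500 RPM

Overall ratio R = 23 × 5 × 1.6667 = 191.67.
Required input speed = output speed × R = 60 × 191.67 = 11500 RPM.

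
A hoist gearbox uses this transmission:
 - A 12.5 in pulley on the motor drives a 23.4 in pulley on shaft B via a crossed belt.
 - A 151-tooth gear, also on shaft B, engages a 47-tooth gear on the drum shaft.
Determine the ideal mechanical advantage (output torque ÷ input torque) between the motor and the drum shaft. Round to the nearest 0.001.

Each stage contributes driven/driver: belt 23.4/12.5 = 1.872, gear mesh 47/151 = 0.31126.
Overall: 1.872 × 0.31126 = 0.58268.

0.583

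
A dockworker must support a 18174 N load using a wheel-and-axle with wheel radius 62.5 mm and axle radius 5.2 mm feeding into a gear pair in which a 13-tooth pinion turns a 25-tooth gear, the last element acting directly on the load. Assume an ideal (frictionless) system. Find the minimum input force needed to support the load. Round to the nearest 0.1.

Wheel-and-axle MA = R/r = 62.5/5.2 = 12.019.
Gear pair MA = 25/13 = 1.9231.
Combined ideal MA = 12.019 × 1.9231 = 23.114.
Effort = load / MA = 18174 / 23.114 = 786.28 N.

786.3 N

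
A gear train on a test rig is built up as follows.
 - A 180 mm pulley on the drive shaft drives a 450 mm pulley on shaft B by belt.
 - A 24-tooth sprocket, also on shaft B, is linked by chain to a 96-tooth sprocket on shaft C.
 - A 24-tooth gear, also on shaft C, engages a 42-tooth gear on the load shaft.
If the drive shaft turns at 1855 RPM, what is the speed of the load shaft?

106 RPM

belt 450/180 = 2.5 → 1855/2.5 = 742 RPM
chain 96/24 = 4 → 742/4 = 185.5 RPM
gear mesh 42/24 = 1.75 → 185.5/1.75 = 106 RPM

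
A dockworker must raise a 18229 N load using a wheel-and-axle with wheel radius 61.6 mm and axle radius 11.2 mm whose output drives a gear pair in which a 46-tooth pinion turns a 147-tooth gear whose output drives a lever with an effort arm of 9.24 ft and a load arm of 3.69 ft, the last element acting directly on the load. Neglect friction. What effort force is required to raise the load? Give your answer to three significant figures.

414 N

Wheel-and-axle MA = R/r = 61.6/11.2 = 5.5.
Gear pair MA = 147/46 = 3.1957.
Lever MA = effort arm / load arm = 9.24/3.69 = 2.5041.
Combined ideal MA = 5.5 × 3.1957 × 2.5041 = 44.012.
Effort = load / MA = 18229 / 44.012 = 414.19 N.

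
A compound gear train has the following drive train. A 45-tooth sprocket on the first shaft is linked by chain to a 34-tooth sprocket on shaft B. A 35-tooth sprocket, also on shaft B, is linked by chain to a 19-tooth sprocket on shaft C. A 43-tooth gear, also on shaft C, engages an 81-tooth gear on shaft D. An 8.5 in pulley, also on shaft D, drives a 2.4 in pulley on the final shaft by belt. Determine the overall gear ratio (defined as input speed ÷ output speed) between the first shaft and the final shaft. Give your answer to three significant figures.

0.218

Each stage contributes driven/driver: chain 34/45 = 0.75556, chain 19/35 = 0.54286, gear mesh 81/43 = 1.8837, belt 2.4/8.5 = 0.28235.
Overall: 0.75556 × 0.54286 × 1.8837 × 0.28235 = 0.21815.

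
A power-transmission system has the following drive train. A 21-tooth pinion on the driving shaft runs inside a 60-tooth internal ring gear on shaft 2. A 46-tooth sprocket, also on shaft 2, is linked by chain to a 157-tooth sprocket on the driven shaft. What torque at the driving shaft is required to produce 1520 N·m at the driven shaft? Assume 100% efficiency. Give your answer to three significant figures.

156 N·m

Overall ratio R = 2.8571 × 3.413 = 9.7516.
Input torque = output torque / R = 1520 / 9.7516 = 155.87 N·m.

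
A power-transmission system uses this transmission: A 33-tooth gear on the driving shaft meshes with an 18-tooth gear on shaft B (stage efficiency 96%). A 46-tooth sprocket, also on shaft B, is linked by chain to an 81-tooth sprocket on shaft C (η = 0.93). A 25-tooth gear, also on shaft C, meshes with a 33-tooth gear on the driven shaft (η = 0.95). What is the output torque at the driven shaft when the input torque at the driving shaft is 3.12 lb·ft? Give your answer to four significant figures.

3.355 lb·ft

After the gear mesh (18/33): 3.12 × 0.54545 × 0.96 = 1.6337 lb·ft
After the chain (81/46): 1.6337 × 1.7609 × 0.93 = 2.6754 lb·ft
After the gear mesh (33/25): 2.6754 × 1.32 × 0.95 = 3.355 lb·ft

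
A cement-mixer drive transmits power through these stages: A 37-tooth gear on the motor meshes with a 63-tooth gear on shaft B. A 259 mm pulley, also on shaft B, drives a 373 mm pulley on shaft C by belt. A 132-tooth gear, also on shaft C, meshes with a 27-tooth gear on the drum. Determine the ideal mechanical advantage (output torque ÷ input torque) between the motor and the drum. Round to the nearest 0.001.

0.502

Each stage contributes driven/driver: gear mesh 63/37 = 1.7027, belt 373/259 = 1.4402, gear mesh 27/132 = 0.20455.
Overall: 1.7027 × 1.4402 × 0.20455 = 0.50158.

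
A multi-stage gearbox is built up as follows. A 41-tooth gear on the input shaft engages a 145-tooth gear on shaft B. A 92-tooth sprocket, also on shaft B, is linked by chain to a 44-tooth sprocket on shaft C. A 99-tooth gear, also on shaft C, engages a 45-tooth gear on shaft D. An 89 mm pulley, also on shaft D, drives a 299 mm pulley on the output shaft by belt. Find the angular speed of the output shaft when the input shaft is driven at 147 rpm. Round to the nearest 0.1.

56.9 rpm

the input shaft → shaft B (gear mesh, 145/41): 147 ÷ 3.5366 = 41.566 rpm
shaft B → shaft C (chain, 44/92): 41.566 ÷ 0.47826 = 86.91 rpm
shaft C → shaft D (gear mesh, 45/99): 86.91 ÷ 0.45455 = 191.2 rpm
shaft D → the output shaft (belt, 299/89): 191.2 ÷ 3.3596 = 56.913 rpm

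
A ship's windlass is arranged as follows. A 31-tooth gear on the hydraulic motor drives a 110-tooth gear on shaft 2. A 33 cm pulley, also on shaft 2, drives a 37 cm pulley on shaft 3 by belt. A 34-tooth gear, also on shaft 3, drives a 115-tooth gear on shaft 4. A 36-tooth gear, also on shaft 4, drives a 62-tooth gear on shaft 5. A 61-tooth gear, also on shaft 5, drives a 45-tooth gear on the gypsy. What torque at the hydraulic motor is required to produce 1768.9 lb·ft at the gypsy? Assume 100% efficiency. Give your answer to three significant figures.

103 lb·ft

Overall ratio R = 3.5484 × 1.1212 × 3.3824 × 1.7222 × 0.7377 = 17.097.
Input torque = output torque / R = 1768.9 / 17.097 = 103.47 lb·ft.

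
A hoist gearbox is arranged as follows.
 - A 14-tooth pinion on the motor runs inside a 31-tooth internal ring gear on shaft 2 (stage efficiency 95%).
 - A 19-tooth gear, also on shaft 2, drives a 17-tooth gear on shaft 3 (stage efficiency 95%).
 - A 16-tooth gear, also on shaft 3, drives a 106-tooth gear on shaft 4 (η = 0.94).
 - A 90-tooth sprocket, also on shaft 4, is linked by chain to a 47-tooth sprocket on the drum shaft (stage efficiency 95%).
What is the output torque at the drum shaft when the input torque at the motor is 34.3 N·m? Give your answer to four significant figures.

internal gear 31/14 = 2.2143 → τ = 34.3·2.2143·0.95 = 72.153 N·m
gear mesh 17/19 = 0.89474 → τ = 72.153·0.89474·0.95 = 61.33 N·m
gear mesh 106/16 = 6.625 → τ = 61.33·6.625·0.94 = 381.93 N·m
chain 47/90 = 0.52222 → τ = 381.93·0.52222·0.95 = 189.48 N·m

189.5 N·m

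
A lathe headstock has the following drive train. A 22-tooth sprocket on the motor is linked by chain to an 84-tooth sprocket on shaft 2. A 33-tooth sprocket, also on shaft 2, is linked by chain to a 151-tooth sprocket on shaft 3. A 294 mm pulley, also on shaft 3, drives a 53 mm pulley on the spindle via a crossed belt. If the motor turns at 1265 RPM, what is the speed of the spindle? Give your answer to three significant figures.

402 RPM

the motor → shaft 2 (chain, 84/22): 1265 ÷ 3.8182 = 331.31 RPM
shaft 2 → shaft 3 (chain, 151/33): 331.31 ÷ 4.5758 = 72.405 RPM
shaft 3 → the spindle (belt, 53/294): 72.405 ÷ 0.18027 = 401.65 RPM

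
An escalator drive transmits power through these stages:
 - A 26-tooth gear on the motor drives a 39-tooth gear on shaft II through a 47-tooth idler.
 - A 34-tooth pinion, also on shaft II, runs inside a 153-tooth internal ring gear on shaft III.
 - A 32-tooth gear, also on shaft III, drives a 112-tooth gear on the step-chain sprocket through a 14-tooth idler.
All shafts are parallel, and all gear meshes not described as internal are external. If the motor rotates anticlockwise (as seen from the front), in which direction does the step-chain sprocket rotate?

the motor → shaft II: driver → idler → driven is 2 external meshes, 2 reversals → CCW.
shaft II → shaft III: internal mesh, same direction → CCW.
shaft III → the step-chain sprocket: driver → idler → driven is 2 external meshes, 2 reversals → CCW.
4 reversals in total — an even number — so the step-chain sprocket turns the same way as the motor.

anticlockwise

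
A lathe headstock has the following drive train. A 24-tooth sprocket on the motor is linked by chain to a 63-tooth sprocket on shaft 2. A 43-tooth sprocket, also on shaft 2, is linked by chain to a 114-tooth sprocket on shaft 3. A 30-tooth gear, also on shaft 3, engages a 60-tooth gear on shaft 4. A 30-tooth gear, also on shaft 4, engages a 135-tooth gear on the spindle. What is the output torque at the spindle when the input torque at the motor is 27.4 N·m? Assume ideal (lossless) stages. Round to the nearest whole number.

1716 N·m

After the chain (63/24): 27.4 × 2.625 = 71.925 N·m
After the chain (114/43): 71.925 × 2.6512 = 190.68 N·m
After the gear mesh (60/30): 190.68 × 2 = 381.37 N·m
After the gear mesh (135/30): 381.37 × 4.5 = 1716.2 N·m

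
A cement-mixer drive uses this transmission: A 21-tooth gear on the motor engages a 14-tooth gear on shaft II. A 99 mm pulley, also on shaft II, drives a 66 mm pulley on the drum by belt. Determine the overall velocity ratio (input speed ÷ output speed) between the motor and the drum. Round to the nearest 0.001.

Each stage contributes driven/driver: gear mesh 14/21 = 0.66667, belt 66/99 = 0.66667.
Overall: 0.66667 × 0.66667 = 0.44444.

0.444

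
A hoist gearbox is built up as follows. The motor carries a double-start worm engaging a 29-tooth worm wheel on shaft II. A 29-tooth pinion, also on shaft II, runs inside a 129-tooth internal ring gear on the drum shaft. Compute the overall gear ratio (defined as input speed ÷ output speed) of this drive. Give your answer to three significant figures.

64.5

Each stage contributes driven/driver: worm 29/2 = 14.5, internal gear 129/29 = 4.4483.
Overall: 14.5 × 4.4483 = 64.5.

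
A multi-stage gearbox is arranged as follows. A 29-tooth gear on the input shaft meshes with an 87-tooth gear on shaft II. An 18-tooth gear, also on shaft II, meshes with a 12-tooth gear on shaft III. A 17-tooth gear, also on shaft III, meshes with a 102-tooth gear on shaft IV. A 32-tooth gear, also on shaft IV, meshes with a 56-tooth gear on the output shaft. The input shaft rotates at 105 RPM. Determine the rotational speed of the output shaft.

gear mesh 87/29 = 3 → 105/3 = 35 RPM
gear mesh 12/18 = 0.66667 → 35/0.66667 = 52.5 RPM
gear mesh 102/17 = 6 → 52.5/6 = 8.75 RPM
gear mesh 56/32 = 1.75 → 8.75/1.75 = 5 RPM

5 RPM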